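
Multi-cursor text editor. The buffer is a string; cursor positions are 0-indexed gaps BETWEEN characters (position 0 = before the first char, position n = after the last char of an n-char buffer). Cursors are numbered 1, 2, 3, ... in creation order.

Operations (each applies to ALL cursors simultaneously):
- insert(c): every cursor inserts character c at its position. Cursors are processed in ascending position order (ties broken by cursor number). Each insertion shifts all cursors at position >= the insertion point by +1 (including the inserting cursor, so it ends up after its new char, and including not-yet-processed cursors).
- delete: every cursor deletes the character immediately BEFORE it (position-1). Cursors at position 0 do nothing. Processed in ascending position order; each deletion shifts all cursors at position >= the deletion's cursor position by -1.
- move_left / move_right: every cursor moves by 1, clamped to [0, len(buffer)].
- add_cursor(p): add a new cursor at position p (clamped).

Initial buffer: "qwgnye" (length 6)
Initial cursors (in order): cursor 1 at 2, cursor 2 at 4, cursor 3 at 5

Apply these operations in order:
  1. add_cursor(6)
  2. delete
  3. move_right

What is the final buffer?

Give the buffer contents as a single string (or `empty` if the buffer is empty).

Answer: qg

Derivation:
After op 1 (add_cursor(6)): buffer="qwgnye" (len 6), cursors c1@2 c2@4 c3@5 c4@6, authorship ......
After op 2 (delete): buffer="qg" (len 2), cursors c1@1 c2@2 c3@2 c4@2, authorship ..
After op 3 (move_right): buffer="qg" (len 2), cursors c1@2 c2@2 c3@2 c4@2, authorship ..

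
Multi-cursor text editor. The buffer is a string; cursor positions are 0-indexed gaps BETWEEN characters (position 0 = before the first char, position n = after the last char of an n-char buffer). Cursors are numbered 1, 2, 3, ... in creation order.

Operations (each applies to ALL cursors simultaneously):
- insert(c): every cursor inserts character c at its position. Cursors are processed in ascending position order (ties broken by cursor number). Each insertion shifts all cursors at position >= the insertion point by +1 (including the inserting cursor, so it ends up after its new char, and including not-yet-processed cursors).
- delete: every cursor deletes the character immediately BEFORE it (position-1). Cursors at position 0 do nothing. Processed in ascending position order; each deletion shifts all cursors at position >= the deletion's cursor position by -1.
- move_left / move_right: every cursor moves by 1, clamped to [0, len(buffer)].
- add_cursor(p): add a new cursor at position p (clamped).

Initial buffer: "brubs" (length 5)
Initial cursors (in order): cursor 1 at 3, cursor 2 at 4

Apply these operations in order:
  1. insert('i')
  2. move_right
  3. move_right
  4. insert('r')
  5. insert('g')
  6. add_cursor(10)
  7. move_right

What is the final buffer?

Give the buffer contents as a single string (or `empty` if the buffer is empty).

Answer: bruibirgsrg

Derivation:
After op 1 (insert('i')): buffer="bruibis" (len 7), cursors c1@4 c2@6, authorship ...1.2.
After op 2 (move_right): buffer="bruibis" (len 7), cursors c1@5 c2@7, authorship ...1.2.
After op 3 (move_right): buffer="bruibis" (len 7), cursors c1@6 c2@7, authorship ...1.2.
After op 4 (insert('r')): buffer="bruibirsr" (len 9), cursors c1@7 c2@9, authorship ...1.21.2
After op 5 (insert('g')): buffer="bruibirgsrg" (len 11), cursors c1@8 c2@11, authorship ...1.211.22
After op 6 (add_cursor(10)): buffer="bruibirgsrg" (len 11), cursors c1@8 c3@10 c2@11, authorship ...1.211.22
After op 7 (move_right): buffer="bruibirgsrg" (len 11), cursors c1@9 c2@11 c3@11, authorship ...1.211.22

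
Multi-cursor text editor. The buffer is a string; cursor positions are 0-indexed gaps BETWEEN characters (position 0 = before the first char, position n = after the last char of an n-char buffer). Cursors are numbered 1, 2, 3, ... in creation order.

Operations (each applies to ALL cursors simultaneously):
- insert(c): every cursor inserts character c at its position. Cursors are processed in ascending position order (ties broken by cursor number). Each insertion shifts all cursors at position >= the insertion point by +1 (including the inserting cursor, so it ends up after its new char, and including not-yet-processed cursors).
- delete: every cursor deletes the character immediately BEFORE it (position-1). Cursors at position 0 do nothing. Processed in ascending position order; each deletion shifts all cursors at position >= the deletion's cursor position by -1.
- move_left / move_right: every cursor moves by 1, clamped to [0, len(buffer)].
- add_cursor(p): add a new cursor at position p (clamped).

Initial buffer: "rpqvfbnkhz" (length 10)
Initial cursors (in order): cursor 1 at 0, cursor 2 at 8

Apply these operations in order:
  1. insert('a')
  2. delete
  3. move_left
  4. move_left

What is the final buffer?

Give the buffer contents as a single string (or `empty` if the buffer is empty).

Answer: rpqvfbnkhz

Derivation:
After op 1 (insert('a')): buffer="arpqvfbnkahz" (len 12), cursors c1@1 c2@10, authorship 1........2..
After op 2 (delete): buffer="rpqvfbnkhz" (len 10), cursors c1@0 c2@8, authorship ..........
After op 3 (move_left): buffer="rpqvfbnkhz" (len 10), cursors c1@0 c2@7, authorship ..........
After op 4 (move_left): buffer="rpqvfbnkhz" (len 10), cursors c1@0 c2@6, authorship ..........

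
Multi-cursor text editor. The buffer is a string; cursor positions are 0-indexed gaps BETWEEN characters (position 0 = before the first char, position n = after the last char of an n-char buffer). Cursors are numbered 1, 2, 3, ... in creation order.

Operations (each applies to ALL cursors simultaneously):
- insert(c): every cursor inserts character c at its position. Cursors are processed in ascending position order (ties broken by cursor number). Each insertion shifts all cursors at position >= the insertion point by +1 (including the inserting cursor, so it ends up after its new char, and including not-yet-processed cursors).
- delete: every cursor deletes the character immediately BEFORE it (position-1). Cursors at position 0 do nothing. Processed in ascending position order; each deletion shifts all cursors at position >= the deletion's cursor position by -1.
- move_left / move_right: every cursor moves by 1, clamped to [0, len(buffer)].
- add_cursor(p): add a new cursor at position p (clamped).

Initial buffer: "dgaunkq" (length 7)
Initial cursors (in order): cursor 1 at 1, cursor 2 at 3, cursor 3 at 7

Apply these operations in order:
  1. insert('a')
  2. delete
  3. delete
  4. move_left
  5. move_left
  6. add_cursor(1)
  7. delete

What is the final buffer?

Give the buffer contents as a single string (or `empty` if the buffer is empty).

After op 1 (insert('a')): buffer="dagaaunkqa" (len 10), cursors c1@2 c2@5 c3@10, authorship .1..2....3
After op 2 (delete): buffer="dgaunkq" (len 7), cursors c1@1 c2@3 c3@7, authorship .......
After op 3 (delete): buffer="gunk" (len 4), cursors c1@0 c2@1 c3@4, authorship ....
After op 4 (move_left): buffer="gunk" (len 4), cursors c1@0 c2@0 c3@3, authorship ....
After op 5 (move_left): buffer="gunk" (len 4), cursors c1@0 c2@0 c3@2, authorship ....
After op 6 (add_cursor(1)): buffer="gunk" (len 4), cursors c1@0 c2@0 c4@1 c3@2, authorship ....
After op 7 (delete): buffer="nk" (len 2), cursors c1@0 c2@0 c3@0 c4@0, authorship ..

Answer: nk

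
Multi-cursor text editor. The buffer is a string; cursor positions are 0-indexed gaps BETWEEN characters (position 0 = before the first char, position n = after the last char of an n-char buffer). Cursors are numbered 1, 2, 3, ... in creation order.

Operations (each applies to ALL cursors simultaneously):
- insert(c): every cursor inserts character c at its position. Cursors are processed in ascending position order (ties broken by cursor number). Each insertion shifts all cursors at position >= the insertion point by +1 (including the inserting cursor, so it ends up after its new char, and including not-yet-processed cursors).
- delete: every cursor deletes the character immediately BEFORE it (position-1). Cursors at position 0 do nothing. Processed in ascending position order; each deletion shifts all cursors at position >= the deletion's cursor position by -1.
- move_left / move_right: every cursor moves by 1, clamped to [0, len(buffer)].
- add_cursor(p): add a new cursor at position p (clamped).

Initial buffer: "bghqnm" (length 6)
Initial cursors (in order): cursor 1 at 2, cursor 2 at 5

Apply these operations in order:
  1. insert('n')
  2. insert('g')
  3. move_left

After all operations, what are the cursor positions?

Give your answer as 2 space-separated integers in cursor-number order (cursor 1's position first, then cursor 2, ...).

After op 1 (insert('n')): buffer="bgnhqnnm" (len 8), cursors c1@3 c2@7, authorship ..1...2.
After op 2 (insert('g')): buffer="bgnghqnngm" (len 10), cursors c1@4 c2@9, authorship ..11...22.
After op 3 (move_left): buffer="bgnghqnngm" (len 10), cursors c1@3 c2@8, authorship ..11...22.

Answer: 3 8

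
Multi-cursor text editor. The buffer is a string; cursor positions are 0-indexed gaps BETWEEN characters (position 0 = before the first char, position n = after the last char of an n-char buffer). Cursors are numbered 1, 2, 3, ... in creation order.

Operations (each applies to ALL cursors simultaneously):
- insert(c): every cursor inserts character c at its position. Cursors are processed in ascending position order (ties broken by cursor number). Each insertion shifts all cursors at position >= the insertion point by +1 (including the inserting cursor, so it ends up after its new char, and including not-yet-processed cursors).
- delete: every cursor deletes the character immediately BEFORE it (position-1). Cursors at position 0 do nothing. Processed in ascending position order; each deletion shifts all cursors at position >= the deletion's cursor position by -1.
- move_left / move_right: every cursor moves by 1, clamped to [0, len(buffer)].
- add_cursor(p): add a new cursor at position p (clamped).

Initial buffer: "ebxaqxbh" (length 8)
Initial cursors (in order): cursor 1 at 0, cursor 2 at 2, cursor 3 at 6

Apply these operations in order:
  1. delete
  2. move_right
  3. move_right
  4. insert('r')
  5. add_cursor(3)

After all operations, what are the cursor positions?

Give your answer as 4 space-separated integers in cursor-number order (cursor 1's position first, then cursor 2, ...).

After op 1 (delete): buffer="exaqbh" (len 6), cursors c1@0 c2@1 c3@4, authorship ......
After op 2 (move_right): buffer="exaqbh" (len 6), cursors c1@1 c2@2 c3@5, authorship ......
After op 3 (move_right): buffer="exaqbh" (len 6), cursors c1@2 c2@3 c3@6, authorship ......
After op 4 (insert('r')): buffer="exrarqbhr" (len 9), cursors c1@3 c2@5 c3@9, authorship ..1.2...3
After op 5 (add_cursor(3)): buffer="exrarqbhr" (len 9), cursors c1@3 c4@3 c2@5 c3@9, authorship ..1.2...3

Answer: 3 5 9 3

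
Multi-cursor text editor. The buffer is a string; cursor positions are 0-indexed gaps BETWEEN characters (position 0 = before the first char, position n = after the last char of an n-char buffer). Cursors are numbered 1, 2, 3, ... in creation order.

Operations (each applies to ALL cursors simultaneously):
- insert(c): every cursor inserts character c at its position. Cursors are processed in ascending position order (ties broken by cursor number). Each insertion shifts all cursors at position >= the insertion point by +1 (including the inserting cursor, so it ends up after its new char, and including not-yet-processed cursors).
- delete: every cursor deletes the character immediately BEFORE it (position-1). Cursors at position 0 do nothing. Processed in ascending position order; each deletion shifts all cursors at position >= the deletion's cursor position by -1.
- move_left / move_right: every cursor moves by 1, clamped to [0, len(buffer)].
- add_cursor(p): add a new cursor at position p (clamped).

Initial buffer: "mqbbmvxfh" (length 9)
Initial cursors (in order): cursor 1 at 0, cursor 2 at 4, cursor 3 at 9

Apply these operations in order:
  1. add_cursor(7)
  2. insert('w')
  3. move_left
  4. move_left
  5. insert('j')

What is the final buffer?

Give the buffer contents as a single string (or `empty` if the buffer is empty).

Answer: jwmqbjbwmvjxwfjhw

Derivation:
After op 1 (add_cursor(7)): buffer="mqbbmvxfh" (len 9), cursors c1@0 c2@4 c4@7 c3@9, authorship .........
After op 2 (insert('w')): buffer="wmqbbwmvxwfhw" (len 13), cursors c1@1 c2@6 c4@10 c3@13, authorship 1....2...4..3
After op 3 (move_left): buffer="wmqbbwmvxwfhw" (len 13), cursors c1@0 c2@5 c4@9 c3@12, authorship 1....2...4..3
After op 4 (move_left): buffer="wmqbbwmvxwfhw" (len 13), cursors c1@0 c2@4 c4@8 c3@11, authorship 1....2...4..3
After op 5 (insert('j')): buffer="jwmqbjbwmvjxwfjhw" (len 17), cursors c1@1 c2@6 c4@11 c3@15, authorship 11...2.2..4.4.3.3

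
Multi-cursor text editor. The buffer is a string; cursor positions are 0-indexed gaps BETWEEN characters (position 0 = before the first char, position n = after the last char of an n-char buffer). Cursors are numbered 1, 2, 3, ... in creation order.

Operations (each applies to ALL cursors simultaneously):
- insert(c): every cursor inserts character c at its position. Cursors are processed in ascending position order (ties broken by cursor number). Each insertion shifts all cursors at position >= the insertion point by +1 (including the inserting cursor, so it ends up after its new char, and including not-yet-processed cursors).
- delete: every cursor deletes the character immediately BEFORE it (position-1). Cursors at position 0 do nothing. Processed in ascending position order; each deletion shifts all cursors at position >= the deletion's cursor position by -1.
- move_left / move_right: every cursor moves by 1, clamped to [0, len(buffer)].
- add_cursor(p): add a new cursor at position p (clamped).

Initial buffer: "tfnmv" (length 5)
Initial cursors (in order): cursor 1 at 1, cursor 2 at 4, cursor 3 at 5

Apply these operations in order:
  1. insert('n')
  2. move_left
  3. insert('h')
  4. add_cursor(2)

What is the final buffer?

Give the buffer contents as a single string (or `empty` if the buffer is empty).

Answer: thnfnmhnvhn

Derivation:
After op 1 (insert('n')): buffer="tnfnmnvn" (len 8), cursors c1@2 c2@6 c3@8, authorship .1...2.3
After op 2 (move_left): buffer="tnfnmnvn" (len 8), cursors c1@1 c2@5 c3@7, authorship .1...2.3
After op 3 (insert('h')): buffer="thnfnmhnvhn" (len 11), cursors c1@2 c2@7 c3@10, authorship .11...22.33
After op 4 (add_cursor(2)): buffer="thnfnmhnvhn" (len 11), cursors c1@2 c4@2 c2@7 c3@10, authorship .11...22.33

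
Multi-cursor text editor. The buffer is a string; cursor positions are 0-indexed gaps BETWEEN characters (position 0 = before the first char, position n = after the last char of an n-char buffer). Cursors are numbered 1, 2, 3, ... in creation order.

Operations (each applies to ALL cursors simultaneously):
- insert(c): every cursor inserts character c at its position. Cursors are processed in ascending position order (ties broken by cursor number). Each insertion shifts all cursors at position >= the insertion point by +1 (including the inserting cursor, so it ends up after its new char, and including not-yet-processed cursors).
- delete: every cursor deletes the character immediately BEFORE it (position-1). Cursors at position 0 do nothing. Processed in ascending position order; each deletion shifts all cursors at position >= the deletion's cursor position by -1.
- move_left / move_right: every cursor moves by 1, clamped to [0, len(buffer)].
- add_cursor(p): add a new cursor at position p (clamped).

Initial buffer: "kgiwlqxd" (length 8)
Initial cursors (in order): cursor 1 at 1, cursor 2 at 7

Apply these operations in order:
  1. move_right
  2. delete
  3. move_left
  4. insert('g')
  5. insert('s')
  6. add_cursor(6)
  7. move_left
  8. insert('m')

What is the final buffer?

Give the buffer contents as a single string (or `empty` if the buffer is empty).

After op 1 (move_right): buffer="kgiwlqxd" (len 8), cursors c1@2 c2@8, authorship ........
After op 2 (delete): buffer="kiwlqx" (len 6), cursors c1@1 c2@6, authorship ......
After op 3 (move_left): buffer="kiwlqx" (len 6), cursors c1@0 c2@5, authorship ......
After op 4 (insert('g')): buffer="gkiwlqgx" (len 8), cursors c1@1 c2@7, authorship 1.....2.
After op 5 (insert('s')): buffer="gskiwlqgsx" (len 10), cursors c1@2 c2@9, authorship 11.....22.
After op 6 (add_cursor(6)): buffer="gskiwlqgsx" (len 10), cursors c1@2 c3@6 c2@9, authorship 11.....22.
After op 7 (move_left): buffer="gskiwlqgsx" (len 10), cursors c1@1 c3@5 c2@8, authorship 11.....22.
After op 8 (insert('m')): buffer="gmskiwmlqgmsx" (len 13), cursors c1@2 c3@7 c2@11, authorship 111...3..222.

Answer: gmskiwmlqgmsx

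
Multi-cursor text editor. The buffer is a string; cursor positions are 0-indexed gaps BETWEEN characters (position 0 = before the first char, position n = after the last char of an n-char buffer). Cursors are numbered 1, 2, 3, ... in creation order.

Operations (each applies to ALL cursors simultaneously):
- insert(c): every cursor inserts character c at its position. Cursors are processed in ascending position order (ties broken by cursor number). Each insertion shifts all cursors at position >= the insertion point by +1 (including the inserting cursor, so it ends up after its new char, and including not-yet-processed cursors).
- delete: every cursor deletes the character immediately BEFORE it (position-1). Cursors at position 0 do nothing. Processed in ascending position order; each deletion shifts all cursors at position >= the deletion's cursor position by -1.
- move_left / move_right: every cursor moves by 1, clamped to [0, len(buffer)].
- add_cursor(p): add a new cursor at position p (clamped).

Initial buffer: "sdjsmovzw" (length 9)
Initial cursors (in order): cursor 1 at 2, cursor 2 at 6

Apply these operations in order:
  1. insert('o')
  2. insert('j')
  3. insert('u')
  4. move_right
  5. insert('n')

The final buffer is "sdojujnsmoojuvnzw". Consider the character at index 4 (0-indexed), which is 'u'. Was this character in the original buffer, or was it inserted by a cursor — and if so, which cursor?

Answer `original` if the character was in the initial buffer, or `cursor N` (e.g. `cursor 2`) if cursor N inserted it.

Answer: cursor 1

Derivation:
After op 1 (insert('o')): buffer="sdojsmoovzw" (len 11), cursors c1@3 c2@8, authorship ..1....2...
After op 2 (insert('j')): buffer="sdojjsmoojvzw" (len 13), cursors c1@4 c2@10, authorship ..11....22...
After op 3 (insert('u')): buffer="sdojujsmoojuvzw" (len 15), cursors c1@5 c2@12, authorship ..111....222...
After op 4 (move_right): buffer="sdojujsmoojuvzw" (len 15), cursors c1@6 c2@13, authorship ..111....222...
After op 5 (insert('n')): buffer="sdojujnsmoojuvnzw" (len 17), cursors c1@7 c2@15, authorship ..111.1...222.2..
Authorship (.=original, N=cursor N): . . 1 1 1 . 1 . . . 2 2 2 . 2 . .
Index 4: author = 1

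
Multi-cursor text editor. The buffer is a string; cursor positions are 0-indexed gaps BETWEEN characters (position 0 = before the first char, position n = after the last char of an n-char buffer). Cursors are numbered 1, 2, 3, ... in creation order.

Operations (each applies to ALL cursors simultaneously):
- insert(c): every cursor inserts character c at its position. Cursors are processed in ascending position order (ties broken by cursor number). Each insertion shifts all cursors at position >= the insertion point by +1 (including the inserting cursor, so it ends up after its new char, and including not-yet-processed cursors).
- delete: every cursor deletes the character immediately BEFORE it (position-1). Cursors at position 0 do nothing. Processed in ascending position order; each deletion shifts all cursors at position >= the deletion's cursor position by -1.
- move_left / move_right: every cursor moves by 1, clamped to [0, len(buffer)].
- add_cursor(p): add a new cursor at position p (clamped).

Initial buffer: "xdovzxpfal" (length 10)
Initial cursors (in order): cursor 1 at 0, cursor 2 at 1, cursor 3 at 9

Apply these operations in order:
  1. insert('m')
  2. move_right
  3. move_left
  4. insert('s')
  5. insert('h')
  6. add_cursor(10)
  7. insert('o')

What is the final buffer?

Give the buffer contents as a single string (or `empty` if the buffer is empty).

After op 1 (insert('m')): buffer="mxmdovzxpfaml" (len 13), cursors c1@1 c2@3 c3@12, authorship 1.2........3.
After op 2 (move_right): buffer="mxmdovzxpfaml" (len 13), cursors c1@2 c2@4 c3@13, authorship 1.2........3.
After op 3 (move_left): buffer="mxmdovzxpfaml" (len 13), cursors c1@1 c2@3 c3@12, authorship 1.2........3.
After op 4 (insert('s')): buffer="msxmsdovzxpfamsl" (len 16), cursors c1@2 c2@5 c3@15, authorship 11.22........33.
After op 5 (insert('h')): buffer="mshxmshdovzxpfamshl" (len 19), cursors c1@3 c2@7 c3@18, authorship 111.222........333.
After op 6 (add_cursor(10)): buffer="mshxmshdovzxpfamshl" (len 19), cursors c1@3 c2@7 c4@10 c3@18, authorship 111.222........333.
After op 7 (insert('o')): buffer="mshoxmshodovozxpfamshol" (len 23), cursors c1@4 c2@9 c4@13 c3@22, authorship 1111.2222...4.....3333.

Answer: mshoxmshodovozxpfamshol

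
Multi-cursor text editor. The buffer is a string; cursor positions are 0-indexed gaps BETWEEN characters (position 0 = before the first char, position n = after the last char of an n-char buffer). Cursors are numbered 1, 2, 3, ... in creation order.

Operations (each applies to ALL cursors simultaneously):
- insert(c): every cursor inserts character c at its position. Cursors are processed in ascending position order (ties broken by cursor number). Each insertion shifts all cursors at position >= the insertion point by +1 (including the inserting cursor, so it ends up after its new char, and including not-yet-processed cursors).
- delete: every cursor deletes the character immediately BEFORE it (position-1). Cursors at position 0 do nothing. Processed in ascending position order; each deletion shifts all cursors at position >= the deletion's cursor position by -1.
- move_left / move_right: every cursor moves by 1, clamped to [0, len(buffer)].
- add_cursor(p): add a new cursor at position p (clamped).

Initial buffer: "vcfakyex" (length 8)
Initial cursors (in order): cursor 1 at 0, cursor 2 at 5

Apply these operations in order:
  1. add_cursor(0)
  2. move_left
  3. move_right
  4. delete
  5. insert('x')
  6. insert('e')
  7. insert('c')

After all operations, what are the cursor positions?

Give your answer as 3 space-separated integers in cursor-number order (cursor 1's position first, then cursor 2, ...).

Answer: 6 12 6

Derivation:
After op 1 (add_cursor(0)): buffer="vcfakyex" (len 8), cursors c1@0 c3@0 c2@5, authorship ........
After op 2 (move_left): buffer="vcfakyex" (len 8), cursors c1@0 c3@0 c2@4, authorship ........
After op 3 (move_right): buffer="vcfakyex" (len 8), cursors c1@1 c3@1 c2@5, authorship ........
After op 4 (delete): buffer="cfayex" (len 6), cursors c1@0 c3@0 c2@3, authorship ......
After op 5 (insert('x')): buffer="xxcfaxyex" (len 9), cursors c1@2 c3@2 c2@6, authorship 13...2...
After op 6 (insert('e')): buffer="xxeecfaxeyex" (len 12), cursors c1@4 c3@4 c2@9, authorship 1313...22...
After op 7 (insert('c')): buffer="xxeecccfaxecyex" (len 15), cursors c1@6 c3@6 c2@12, authorship 131313...222...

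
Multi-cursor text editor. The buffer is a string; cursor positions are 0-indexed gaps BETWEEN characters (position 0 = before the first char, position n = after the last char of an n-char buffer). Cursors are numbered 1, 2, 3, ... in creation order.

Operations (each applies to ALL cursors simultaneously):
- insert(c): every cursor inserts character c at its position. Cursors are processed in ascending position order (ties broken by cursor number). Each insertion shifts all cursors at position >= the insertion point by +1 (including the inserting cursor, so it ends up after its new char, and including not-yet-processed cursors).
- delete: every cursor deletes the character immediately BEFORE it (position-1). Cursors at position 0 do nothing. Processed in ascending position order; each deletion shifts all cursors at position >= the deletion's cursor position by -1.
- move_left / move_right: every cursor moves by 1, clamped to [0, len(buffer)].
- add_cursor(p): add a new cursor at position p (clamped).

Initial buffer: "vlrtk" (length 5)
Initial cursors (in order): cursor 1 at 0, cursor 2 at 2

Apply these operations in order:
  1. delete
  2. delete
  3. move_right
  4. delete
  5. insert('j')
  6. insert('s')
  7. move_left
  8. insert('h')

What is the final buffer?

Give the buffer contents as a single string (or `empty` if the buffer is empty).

After op 1 (delete): buffer="vrtk" (len 4), cursors c1@0 c2@1, authorship ....
After op 2 (delete): buffer="rtk" (len 3), cursors c1@0 c2@0, authorship ...
After op 3 (move_right): buffer="rtk" (len 3), cursors c1@1 c2@1, authorship ...
After op 4 (delete): buffer="tk" (len 2), cursors c1@0 c2@0, authorship ..
After op 5 (insert('j')): buffer="jjtk" (len 4), cursors c1@2 c2@2, authorship 12..
After op 6 (insert('s')): buffer="jjsstk" (len 6), cursors c1@4 c2@4, authorship 1212..
After op 7 (move_left): buffer="jjsstk" (len 6), cursors c1@3 c2@3, authorship 1212..
After op 8 (insert('h')): buffer="jjshhstk" (len 8), cursors c1@5 c2@5, authorship 121122..

Answer: jjshhstk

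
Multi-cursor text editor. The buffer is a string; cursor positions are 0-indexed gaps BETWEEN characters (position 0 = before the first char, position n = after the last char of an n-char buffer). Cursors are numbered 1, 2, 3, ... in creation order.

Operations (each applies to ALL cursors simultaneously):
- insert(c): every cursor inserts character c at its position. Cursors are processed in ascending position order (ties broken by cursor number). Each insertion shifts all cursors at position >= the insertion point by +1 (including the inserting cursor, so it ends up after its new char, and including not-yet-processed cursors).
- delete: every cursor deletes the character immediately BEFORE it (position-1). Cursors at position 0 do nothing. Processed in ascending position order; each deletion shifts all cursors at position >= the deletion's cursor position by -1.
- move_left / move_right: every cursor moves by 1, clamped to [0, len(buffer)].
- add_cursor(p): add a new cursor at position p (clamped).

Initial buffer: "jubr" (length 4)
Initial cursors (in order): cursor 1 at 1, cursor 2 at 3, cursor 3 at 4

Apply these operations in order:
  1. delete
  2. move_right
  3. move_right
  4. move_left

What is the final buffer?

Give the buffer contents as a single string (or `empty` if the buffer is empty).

Answer: u

Derivation:
After op 1 (delete): buffer="u" (len 1), cursors c1@0 c2@1 c3@1, authorship .
After op 2 (move_right): buffer="u" (len 1), cursors c1@1 c2@1 c3@1, authorship .
After op 3 (move_right): buffer="u" (len 1), cursors c1@1 c2@1 c3@1, authorship .
After op 4 (move_left): buffer="u" (len 1), cursors c1@0 c2@0 c3@0, authorship .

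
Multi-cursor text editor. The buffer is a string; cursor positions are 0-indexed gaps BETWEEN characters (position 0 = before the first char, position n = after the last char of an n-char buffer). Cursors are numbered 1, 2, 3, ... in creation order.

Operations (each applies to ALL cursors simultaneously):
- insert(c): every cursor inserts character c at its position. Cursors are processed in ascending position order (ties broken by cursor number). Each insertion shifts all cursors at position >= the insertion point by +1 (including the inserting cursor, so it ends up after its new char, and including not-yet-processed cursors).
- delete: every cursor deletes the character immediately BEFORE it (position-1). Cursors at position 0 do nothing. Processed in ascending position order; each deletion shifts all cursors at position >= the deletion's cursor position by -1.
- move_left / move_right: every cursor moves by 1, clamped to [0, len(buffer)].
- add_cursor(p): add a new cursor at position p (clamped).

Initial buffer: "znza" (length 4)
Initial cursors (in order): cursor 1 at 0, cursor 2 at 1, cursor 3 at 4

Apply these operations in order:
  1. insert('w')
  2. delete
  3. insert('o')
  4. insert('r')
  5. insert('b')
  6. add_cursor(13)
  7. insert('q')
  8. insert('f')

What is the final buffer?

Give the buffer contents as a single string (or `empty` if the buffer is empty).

After op 1 (insert('w')): buffer="wzwnzaw" (len 7), cursors c1@1 c2@3 c3@7, authorship 1.2...3
After op 2 (delete): buffer="znza" (len 4), cursors c1@0 c2@1 c3@4, authorship ....
After op 3 (insert('o')): buffer="ozonzao" (len 7), cursors c1@1 c2@3 c3@7, authorship 1.2...3
After op 4 (insert('r')): buffer="orzornzaor" (len 10), cursors c1@2 c2@5 c3@10, authorship 11.22...33
After op 5 (insert('b')): buffer="orbzorbnzaorb" (len 13), cursors c1@3 c2@7 c3@13, authorship 111.222...333
After op 6 (add_cursor(13)): buffer="orbzorbnzaorb" (len 13), cursors c1@3 c2@7 c3@13 c4@13, authorship 111.222...333
After op 7 (insert('q')): buffer="orbqzorbqnzaorbqq" (len 17), cursors c1@4 c2@9 c3@17 c4@17, authorship 1111.2222...33334
After op 8 (insert('f')): buffer="orbqfzorbqfnzaorbqqff" (len 21), cursors c1@5 c2@11 c3@21 c4@21, authorship 11111.22222...3333434

Answer: orbqfzorbqfnzaorbqqff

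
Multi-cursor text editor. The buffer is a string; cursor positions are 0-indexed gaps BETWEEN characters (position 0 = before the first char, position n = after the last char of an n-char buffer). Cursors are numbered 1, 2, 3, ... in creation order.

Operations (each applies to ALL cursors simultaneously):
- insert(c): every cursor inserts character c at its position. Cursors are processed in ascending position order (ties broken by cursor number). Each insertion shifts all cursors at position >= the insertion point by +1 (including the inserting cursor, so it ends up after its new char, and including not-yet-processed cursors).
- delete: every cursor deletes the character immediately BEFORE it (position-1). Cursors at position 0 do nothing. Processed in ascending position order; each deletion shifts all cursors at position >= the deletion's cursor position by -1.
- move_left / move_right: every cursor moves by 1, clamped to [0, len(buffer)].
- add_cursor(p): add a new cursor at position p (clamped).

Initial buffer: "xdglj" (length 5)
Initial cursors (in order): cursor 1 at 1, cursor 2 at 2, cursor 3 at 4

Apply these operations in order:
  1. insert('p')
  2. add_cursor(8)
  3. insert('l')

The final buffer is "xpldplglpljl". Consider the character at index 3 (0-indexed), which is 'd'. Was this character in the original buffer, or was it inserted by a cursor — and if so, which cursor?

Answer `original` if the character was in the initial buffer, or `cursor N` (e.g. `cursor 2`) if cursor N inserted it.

Answer: original

Derivation:
After op 1 (insert('p')): buffer="xpdpglpj" (len 8), cursors c1@2 c2@4 c3@7, authorship .1.2..3.
After op 2 (add_cursor(8)): buffer="xpdpglpj" (len 8), cursors c1@2 c2@4 c3@7 c4@8, authorship .1.2..3.
After op 3 (insert('l')): buffer="xpldplglpljl" (len 12), cursors c1@3 c2@6 c3@10 c4@12, authorship .11.22..33.4
Authorship (.=original, N=cursor N): . 1 1 . 2 2 . . 3 3 . 4
Index 3: author = original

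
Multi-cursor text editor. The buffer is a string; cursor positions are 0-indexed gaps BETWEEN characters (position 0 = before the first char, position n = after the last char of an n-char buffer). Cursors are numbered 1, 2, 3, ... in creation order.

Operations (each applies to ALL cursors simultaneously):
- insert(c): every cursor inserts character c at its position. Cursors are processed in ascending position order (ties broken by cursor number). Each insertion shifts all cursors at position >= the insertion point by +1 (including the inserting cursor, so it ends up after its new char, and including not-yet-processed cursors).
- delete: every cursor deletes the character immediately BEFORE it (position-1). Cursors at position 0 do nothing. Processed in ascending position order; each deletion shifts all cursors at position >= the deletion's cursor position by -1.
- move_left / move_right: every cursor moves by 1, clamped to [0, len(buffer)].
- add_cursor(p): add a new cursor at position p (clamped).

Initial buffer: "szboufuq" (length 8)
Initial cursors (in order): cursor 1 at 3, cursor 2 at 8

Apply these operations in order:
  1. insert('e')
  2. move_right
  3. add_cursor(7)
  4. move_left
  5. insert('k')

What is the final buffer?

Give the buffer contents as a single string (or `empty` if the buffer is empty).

After op 1 (insert('e')): buffer="szbeoufuqe" (len 10), cursors c1@4 c2@10, authorship ...1.....2
After op 2 (move_right): buffer="szbeoufuqe" (len 10), cursors c1@5 c2@10, authorship ...1.....2
After op 3 (add_cursor(7)): buffer="szbeoufuqe" (len 10), cursors c1@5 c3@7 c2@10, authorship ...1.....2
After op 4 (move_left): buffer="szbeoufuqe" (len 10), cursors c1@4 c3@6 c2@9, authorship ...1.....2
After op 5 (insert('k')): buffer="szbekoukfuqke" (len 13), cursors c1@5 c3@8 c2@12, authorship ...11..3...22

Answer: szbekoukfuqke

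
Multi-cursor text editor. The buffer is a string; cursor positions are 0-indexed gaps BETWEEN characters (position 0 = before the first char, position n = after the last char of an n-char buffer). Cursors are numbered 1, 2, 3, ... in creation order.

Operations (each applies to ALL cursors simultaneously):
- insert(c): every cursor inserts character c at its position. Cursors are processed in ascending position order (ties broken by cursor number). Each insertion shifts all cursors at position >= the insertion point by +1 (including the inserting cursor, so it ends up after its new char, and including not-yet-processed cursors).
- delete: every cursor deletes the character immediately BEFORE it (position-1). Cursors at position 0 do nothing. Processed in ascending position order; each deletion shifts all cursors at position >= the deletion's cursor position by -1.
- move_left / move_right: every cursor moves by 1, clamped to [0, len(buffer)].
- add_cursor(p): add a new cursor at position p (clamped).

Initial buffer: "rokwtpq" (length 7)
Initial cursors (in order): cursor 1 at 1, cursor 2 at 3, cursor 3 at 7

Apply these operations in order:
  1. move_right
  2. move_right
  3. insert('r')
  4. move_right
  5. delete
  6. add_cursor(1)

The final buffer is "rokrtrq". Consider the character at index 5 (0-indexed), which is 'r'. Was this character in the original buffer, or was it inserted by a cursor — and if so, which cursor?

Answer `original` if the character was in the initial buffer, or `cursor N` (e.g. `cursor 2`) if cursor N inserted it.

Answer: cursor 2

Derivation:
After op 1 (move_right): buffer="rokwtpq" (len 7), cursors c1@2 c2@4 c3@7, authorship .......
After op 2 (move_right): buffer="rokwtpq" (len 7), cursors c1@3 c2@5 c3@7, authorship .......
After op 3 (insert('r')): buffer="rokrwtrpqr" (len 10), cursors c1@4 c2@7 c3@10, authorship ...1..2..3
After op 4 (move_right): buffer="rokrwtrpqr" (len 10), cursors c1@5 c2@8 c3@10, authorship ...1..2..3
After op 5 (delete): buffer="rokrtrq" (len 7), cursors c1@4 c2@6 c3@7, authorship ...1.2.
After op 6 (add_cursor(1)): buffer="rokrtrq" (len 7), cursors c4@1 c1@4 c2@6 c3@7, authorship ...1.2.
Authorship (.=original, N=cursor N): . . . 1 . 2 .
Index 5: author = 2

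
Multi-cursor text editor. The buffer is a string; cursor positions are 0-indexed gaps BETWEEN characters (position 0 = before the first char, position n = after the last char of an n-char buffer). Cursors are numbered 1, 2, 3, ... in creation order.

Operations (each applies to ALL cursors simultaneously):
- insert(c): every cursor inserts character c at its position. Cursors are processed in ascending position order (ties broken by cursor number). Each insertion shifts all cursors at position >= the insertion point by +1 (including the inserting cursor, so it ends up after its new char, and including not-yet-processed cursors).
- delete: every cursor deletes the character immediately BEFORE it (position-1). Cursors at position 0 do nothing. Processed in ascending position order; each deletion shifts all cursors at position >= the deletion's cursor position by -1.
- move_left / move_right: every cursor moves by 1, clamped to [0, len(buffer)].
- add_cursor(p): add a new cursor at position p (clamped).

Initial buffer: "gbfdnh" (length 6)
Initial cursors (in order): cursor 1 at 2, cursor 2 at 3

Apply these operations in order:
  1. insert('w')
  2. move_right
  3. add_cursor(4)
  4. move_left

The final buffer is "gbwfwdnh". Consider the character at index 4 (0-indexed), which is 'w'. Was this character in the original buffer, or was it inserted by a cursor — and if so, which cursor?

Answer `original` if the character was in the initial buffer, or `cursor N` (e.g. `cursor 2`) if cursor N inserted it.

Answer: cursor 2

Derivation:
After op 1 (insert('w')): buffer="gbwfwdnh" (len 8), cursors c1@3 c2@5, authorship ..1.2...
After op 2 (move_right): buffer="gbwfwdnh" (len 8), cursors c1@4 c2@6, authorship ..1.2...
After op 3 (add_cursor(4)): buffer="gbwfwdnh" (len 8), cursors c1@4 c3@4 c2@6, authorship ..1.2...
After op 4 (move_left): buffer="gbwfwdnh" (len 8), cursors c1@3 c3@3 c2@5, authorship ..1.2...
Authorship (.=original, N=cursor N): . . 1 . 2 . . .
Index 4: author = 2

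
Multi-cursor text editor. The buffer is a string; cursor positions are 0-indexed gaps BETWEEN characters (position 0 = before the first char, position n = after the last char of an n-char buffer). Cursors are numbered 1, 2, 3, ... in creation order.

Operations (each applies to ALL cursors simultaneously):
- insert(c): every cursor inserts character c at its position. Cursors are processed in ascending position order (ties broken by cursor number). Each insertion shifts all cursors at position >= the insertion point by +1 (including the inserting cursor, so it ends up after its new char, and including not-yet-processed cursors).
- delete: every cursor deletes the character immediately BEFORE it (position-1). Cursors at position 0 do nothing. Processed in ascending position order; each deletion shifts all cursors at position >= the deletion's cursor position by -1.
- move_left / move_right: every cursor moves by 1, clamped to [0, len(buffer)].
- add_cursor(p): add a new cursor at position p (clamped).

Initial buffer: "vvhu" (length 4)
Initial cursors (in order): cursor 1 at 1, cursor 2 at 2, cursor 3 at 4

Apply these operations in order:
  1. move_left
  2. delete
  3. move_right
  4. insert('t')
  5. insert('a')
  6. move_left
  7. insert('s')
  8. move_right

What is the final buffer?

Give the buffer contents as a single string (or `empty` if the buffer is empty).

After op 1 (move_left): buffer="vvhu" (len 4), cursors c1@0 c2@1 c3@3, authorship ....
After op 2 (delete): buffer="vu" (len 2), cursors c1@0 c2@0 c3@1, authorship ..
After op 3 (move_right): buffer="vu" (len 2), cursors c1@1 c2@1 c3@2, authorship ..
After op 4 (insert('t')): buffer="vttut" (len 5), cursors c1@3 c2@3 c3@5, authorship .12.3
After op 5 (insert('a')): buffer="vttaauta" (len 8), cursors c1@5 c2@5 c3@8, authorship .1212.33
After op 6 (move_left): buffer="vttaauta" (len 8), cursors c1@4 c2@4 c3@7, authorship .1212.33
After op 7 (insert('s')): buffer="vttassautsa" (len 11), cursors c1@6 c2@6 c3@10, authorship .121122.333
After op 8 (move_right): buffer="vttassautsa" (len 11), cursors c1@7 c2@7 c3@11, authorship .121122.333

Answer: vttassautsa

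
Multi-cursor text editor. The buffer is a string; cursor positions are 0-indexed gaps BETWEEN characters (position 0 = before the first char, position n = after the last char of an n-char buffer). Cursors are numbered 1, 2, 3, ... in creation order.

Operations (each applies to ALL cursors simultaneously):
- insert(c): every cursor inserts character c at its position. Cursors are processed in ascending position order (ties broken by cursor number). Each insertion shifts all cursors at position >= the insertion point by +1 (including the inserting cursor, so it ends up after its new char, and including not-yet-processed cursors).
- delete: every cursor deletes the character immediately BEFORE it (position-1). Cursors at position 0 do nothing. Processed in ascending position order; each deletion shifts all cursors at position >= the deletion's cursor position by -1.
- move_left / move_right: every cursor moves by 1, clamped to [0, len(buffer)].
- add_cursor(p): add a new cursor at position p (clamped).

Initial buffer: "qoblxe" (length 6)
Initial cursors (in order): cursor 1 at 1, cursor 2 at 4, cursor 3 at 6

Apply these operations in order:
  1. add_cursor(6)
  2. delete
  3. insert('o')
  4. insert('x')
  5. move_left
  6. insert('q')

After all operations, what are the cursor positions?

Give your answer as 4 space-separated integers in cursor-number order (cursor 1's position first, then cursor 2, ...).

Answer: 2 13 13 13

Derivation:
After op 1 (add_cursor(6)): buffer="qoblxe" (len 6), cursors c1@1 c2@4 c3@6 c4@6, authorship ......
After op 2 (delete): buffer="ob" (len 2), cursors c1@0 c2@2 c3@2 c4@2, authorship ..
After op 3 (insert('o')): buffer="oobooo" (len 6), cursors c1@1 c2@6 c3@6 c4@6, authorship 1..234
After op 4 (insert('x')): buffer="oxoboooxxx" (len 10), cursors c1@2 c2@10 c3@10 c4@10, authorship 11..234234
After op 5 (move_left): buffer="oxoboooxxx" (len 10), cursors c1@1 c2@9 c3@9 c4@9, authorship 11..234234
After op 6 (insert('q')): buffer="oqxoboooxxqqqx" (len 14), cursors c1@2 c2@13 c3@13 c4@13, authorship 111..234232344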